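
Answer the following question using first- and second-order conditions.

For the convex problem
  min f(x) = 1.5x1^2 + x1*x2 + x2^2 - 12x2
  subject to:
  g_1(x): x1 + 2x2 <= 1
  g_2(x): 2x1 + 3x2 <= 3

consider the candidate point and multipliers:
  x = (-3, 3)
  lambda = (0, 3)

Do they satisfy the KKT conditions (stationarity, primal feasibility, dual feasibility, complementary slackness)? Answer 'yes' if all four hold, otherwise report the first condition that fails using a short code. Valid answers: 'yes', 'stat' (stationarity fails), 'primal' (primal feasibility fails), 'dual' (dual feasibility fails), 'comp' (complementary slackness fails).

Gradient of f: grad f(x) = Q x + c = (-6, -9)
Constraint values g_i(x) = a_i^T x - b_i:
  g_1((-3, 3)) = 2
  g_2((-3, 3)) = 0
Stationarity residual: grad f(x) + sum_i lambda_i a_i = (0, 0)
  -> stationarity OK
Primal feasibility (all g_i <= 0): FAILS
Dual feasibility (all lambda_i >= 0): OK
Complementary slackness (lambda_i * g_i(x) = 0 for all i): OK

Verdict: the first failing condition is primal_feasibility -> primal.

primal


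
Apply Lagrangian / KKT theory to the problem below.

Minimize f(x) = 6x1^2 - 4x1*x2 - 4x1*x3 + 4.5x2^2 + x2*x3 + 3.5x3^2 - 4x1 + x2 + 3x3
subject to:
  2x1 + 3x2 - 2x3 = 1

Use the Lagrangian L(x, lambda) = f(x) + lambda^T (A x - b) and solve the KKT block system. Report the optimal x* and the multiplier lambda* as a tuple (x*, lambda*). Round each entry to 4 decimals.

Form the Lagrangian:
  L(x, lambda) = (1/2) x^T Q x + c^T x + lambda^T (A x - b)
Stationarity (grad_x L = 0): Q x + c + A^T lambda = 0.
Primal feasibility: A x = b.

This gives the KKT block system:
  [ Q   A^T ] [ x     ]   [-c ]
  [ A    0  ] [ lambda ] = [ b ]

Solving the linear system:
  x*      = (0.2277, -0.0033, -0.2772)
  lambda* = (0.0726)
  f(x*)   = -0.9092

x* = (0.2277, -0.0033, -0.2772), lambda* = (0.0726)


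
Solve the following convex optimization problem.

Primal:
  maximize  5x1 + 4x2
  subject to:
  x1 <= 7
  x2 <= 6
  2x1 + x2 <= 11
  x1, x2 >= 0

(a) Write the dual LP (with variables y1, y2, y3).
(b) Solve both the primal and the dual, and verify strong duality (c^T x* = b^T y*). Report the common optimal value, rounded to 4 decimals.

The standard primal-dual pair for 'max c^T x s.t. A x <= b, x >= 0' is:
  Dual:  min b^T y  s.t.  A^T y >= c,  y >= 0.

So the dual LP is:
  minimize  7y1 + 6y2 + 11y3
  subject to:
    y1 + 2y3 >= 5
    y2 + y3 >= 4
    y1, y2, y3 >= 0

Solving the primal: x* = (2.5, 6).
  primal value c^T x* = 36.5.
Solving the dual: y* = (0, 1.5, 2.5).
  dual value b^T y* = 36.5.
Strong duality: c^T x* = b^T y*. Confirmed.

36.5


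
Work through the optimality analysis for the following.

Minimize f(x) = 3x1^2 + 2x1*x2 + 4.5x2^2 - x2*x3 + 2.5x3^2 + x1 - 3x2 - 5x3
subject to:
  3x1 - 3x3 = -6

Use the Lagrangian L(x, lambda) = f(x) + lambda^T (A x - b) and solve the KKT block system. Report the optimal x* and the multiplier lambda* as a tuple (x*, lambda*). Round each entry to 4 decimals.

Form the Lagrangian:
  L(x, lambda) = (1/2) x^T Q x + c^T x + lambda^T (A x - b)
Stationarity (grad_x L = 0): Q x + c + A^T lambda = 0.
Primal feasibility: A x = b.

This gives the KKT block system:
  [ Q   A^T ] [ x     ]   [-c ]
  [ A    0  ] [ lambda ] = [ b ]

Solving the linear system:
  x*      = (-0.602, 0.6224, 1.398)
  lambda* = (0.4558)
  f(x*)   = -3.3622

x* = (-0.602, 0.6224, 1.398), lambda* = (0.4558)


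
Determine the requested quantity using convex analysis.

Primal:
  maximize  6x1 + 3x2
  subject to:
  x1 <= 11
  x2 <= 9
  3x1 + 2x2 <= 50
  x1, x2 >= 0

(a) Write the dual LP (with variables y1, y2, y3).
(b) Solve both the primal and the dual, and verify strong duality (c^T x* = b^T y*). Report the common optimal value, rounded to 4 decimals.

The standard primal-dual pair for 'max c^T x s.t. A x <= b, x >= 0' is:
  Dual:  min b^T y  s.t.  A^T y >= c,  y >= 0.

So the dual LP is:
  minimize  11y1 + 9y2 + 50y3
  subject to:
    y1 + 3y3 >= 6
    y2 + 2y3 >= 3
    y1, y2, y3 >= 0

Solving the primal: x* = (11, 8.5).
  primal value c^T x* = 91.5.
Solving the dual: y* = (1.5, 0, 1.5).
  dual value b^T y* = 91.5.
Strong duality: c^T x* = b^T y*. Confirmed.

91.5


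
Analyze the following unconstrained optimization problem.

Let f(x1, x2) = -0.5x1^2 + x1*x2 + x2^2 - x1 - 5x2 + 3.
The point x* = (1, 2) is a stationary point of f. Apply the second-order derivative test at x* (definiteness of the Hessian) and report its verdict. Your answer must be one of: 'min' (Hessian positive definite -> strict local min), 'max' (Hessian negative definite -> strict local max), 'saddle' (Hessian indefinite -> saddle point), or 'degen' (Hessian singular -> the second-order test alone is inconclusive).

Compute the Hessian H = grad^2 f:
  H = [[-1, 1], [1, 2]]
Verify stationarity: grad f(x*) = H x* + g = (0, 0).
Eigenvalues of H: -1.3028, 2.3028.
Eigenvalues have mixed signs, so H is indefinite -> x* is a saddle point.

saddle


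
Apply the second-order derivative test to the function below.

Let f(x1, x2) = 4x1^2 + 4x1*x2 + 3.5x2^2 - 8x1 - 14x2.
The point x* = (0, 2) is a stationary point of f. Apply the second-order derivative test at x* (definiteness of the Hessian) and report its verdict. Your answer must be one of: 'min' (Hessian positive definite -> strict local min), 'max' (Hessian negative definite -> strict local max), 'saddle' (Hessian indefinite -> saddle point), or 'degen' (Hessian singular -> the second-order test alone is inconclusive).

Compute the Hessian H = grad^2 f:
  H = [[8, 4], [4, 7]]
Verify stationarity: grad f(x*) = H x* + g = (0, 0).
Eigenvalues of H: 3.4689, 11.5311.
Both eigenvalues > 0, so H is positive definite -> x* is a strict local min.

min


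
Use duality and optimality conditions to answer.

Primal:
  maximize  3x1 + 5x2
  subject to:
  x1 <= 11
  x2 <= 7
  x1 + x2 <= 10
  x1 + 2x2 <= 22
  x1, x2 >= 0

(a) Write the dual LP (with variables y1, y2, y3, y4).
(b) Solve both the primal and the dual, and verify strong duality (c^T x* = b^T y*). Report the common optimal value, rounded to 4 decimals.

The standard primal-dual pair for 'max c^T x s.t. A x <= b, x >= 0' is:
  Dual:  min b^T y  s.t.  A^T y >= c,  y >= 0.

So the dual LP is:
  minimize  11y1 + 7y2 + 10y3 + 22y4
  subject to:
    y1 + y3 + y4 >= 3
    y2 + y3 + 2y4 >= 5
    y1, y2, y3, y4 >= 0

Solving the primal: x* = (3, 7).
  primal value c^T x* = 44.
Solving the dual: y* = (0, 2, 3, 0).
  dual value b^T y* = 44.
Strong duality: c^T x* = b^T y*. Confirmed.

44


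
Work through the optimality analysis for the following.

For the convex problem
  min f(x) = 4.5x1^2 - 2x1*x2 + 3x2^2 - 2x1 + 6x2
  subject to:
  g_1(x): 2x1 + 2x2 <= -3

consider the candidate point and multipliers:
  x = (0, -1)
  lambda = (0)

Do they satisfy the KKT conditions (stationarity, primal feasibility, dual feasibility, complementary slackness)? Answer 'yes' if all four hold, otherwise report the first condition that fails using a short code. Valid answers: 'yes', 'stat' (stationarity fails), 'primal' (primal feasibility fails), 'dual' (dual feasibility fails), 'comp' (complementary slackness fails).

Gradient of f: grad f(x) = Q x + c = (0, 0)
Constraint values g_i(x) = a_i^T x - b_i:
  g_1((0, -1)) = 1
Stationarity residual: grad f(x) + sum_i lambda_i a_i = (0, 0)
  -> stationarity OK
Primal feasibility (all g_i <= 0): FAILS
Dual feasibility (all lambda_i >= 0): OK
Complementary slackness (lambda_i * g_i(x) = 0 for all i): OK

Verdict: the first failing condition is primal_feasibility -> primal.

primal


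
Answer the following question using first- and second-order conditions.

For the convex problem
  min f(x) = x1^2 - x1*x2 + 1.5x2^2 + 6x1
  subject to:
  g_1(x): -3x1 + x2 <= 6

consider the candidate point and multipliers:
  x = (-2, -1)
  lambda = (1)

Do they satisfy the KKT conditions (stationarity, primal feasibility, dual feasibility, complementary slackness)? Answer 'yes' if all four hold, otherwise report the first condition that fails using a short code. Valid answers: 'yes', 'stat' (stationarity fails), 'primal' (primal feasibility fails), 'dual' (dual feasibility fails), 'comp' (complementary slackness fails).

Gradient of f: grad f(x) = Q x + c = (3, -1)
Constraint values g_i(x) = a_i^T x - b_i:
  g_1((-2, -1)) = -1
Stationarity residual: grad f(x) + sum_i lambda_i a_i = (0, 0)
  -> stationarity OK
Primal feasibility (all g_i <= 0): OK
Dual feasibility (all lambda_i >= 0): OK
Complementary slackness (lambda_i * g_i(x) = 0 for all i): FAILS

Verdict: the first failing condition is complementary_slackness -> comp.

comp


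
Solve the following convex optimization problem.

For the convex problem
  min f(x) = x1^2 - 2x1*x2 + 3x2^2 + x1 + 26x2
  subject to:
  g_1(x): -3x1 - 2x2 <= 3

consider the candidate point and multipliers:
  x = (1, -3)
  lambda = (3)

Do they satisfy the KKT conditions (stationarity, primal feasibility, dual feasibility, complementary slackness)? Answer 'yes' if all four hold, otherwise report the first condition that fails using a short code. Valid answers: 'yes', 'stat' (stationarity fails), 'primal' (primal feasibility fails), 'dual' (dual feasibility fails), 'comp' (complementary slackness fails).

Gradient of f: grad f(x) = Q x + c = (9, 6)
Constraint values g_i(x) = a_i^T x - b_i:
  g_1((1, -3)) = 0
Stationarity residual: grad f(x) + sum_i lambda_i a_i = (0, 0)
  -> stationarity OK
Primal feasibility (all g_i <= 0): OK
Dual feasibility (all lambda_i >= 0): OK
Complementary slackness (lambda_i * g_i(x) = 0 for all i): OK

Verdict: yes, KKT holds.

yes


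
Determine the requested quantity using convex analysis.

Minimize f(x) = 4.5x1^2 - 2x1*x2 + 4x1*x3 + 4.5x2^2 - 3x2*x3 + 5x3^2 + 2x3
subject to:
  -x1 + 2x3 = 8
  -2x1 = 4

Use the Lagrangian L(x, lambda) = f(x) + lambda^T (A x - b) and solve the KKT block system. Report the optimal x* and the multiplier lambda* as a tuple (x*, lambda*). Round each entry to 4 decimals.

Form the Lagrangian:
  L(x, lambda) = (1/2) x^T Q x + c^T x + lambda^T (A x - b)
Stationarity (grad_x L = 0): Q x + c + A^T lambda = 0.
Primal feasibility: A x = b.

This gives the KKT block system:
  [ Q   A^T ] [ x     ]   [-c ]
  [ A    0  ] [ lambda ] = [ b ]

Solving the linear system:
  x*      = (-2, 0.5556, 3)
  lambda* = (-11.1667, 2.0278)
  f(x*)   = 43.6111

x* = (-2, 0.5556, 3), lambda* = (-11.1667, 2.0278)


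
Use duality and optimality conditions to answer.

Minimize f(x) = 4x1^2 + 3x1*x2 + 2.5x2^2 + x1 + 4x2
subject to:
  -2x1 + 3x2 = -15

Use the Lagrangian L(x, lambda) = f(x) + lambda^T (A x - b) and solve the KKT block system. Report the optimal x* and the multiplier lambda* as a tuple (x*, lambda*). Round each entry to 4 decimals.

Form the Lagrangian:
  L(x, lambda) = (1/2) x^T Q x + c^T x + lambda^T (A x - b)
Stationarity (grad_x L = 0): Q x + c + A^T lambda = 0.
Primal feasibility: A x = b.

This gives the KKT block system:
  [ Q   A^T ] [ x     ]   [-c ]
  [ A    0  ] [ lambda ] = [ b ]

Solving the linear system:
  x*      = (1.9688, -3.6875)
  lambda* = (2.8438)
  f(x*)   = 14.9375

x* = (1.9688, -3.6875), lambda* = (2.8438)


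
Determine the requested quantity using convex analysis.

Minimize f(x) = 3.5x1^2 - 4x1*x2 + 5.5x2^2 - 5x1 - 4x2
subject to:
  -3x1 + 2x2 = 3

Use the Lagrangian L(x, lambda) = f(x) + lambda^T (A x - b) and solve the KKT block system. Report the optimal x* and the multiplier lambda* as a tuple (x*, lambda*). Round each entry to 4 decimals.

Form the Lagrangian:
  L(x, lambda) = (1/2) x^T Q x + c^T x + lambda^T (A x - b)
Stationarity (grad_x L = 0): Q x + c + A^T lambda = 0.
Primal feasibility: A x = b.

This gives the KKT block system:
  [ Q   A^T ] [ x     ]   [-c ]
  [ A    0  ] [ lambda ] = [ b ]

Solving the linear system:
  x*      = (-0.3924, 0.9114)
  lambda* = (-3.7975)
  f(x*)   = 4.8544

x* = (-0.3924, 0.9114), lambda* = (-3.7975)


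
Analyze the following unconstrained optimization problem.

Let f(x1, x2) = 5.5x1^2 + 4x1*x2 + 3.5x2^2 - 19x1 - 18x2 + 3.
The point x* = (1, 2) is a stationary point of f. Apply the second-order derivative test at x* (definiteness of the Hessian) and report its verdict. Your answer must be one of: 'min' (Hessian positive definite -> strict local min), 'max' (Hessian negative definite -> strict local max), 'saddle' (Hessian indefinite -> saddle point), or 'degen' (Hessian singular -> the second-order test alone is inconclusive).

Compute the Hessian H = grad^2 f:
  H = [[11, 4], [4, 7]]
Verify stationarity: grad f(x*) = H x* + g = (0, 0).
Eigenvalues of H: 4.5279, 13.4721.
Both eigenvalues > 0, so H is positive definite -> x* is a strict local min.

min


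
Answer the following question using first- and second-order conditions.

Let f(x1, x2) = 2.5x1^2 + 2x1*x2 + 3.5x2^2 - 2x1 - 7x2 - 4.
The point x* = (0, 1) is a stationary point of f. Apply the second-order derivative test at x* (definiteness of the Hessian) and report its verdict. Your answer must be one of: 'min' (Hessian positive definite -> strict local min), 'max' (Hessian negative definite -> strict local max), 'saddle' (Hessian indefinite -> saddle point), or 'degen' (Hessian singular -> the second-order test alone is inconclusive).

Compute the Hessian H = grad^2 f:
  H = [[5, 2], [2, 7]]
Verify stationarity: grad f(x*) = H x* + g = (0, 0).
Eigenvalues of H: 3.7639, 8.2361.
Both eigenvalues > 0, so H is positive definite -> x* is a strict local min.

min


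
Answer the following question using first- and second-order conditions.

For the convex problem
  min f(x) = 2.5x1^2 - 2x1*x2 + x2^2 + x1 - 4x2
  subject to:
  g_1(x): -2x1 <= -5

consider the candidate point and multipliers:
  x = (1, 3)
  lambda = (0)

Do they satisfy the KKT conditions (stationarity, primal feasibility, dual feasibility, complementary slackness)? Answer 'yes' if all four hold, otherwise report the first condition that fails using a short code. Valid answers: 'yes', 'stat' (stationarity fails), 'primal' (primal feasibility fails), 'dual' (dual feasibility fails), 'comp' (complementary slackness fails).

Gradient of f: grad f(x) = Q x + c = (0, 0)
Constraint values g_i(x) = a_i^T x - b_i:
  g_1((1, 3)) = 3
Stationarity residual: grad f(x) + sum_i lambda_i a_i = (0, 0)
  -> stationarity OK
Primal feasibility (all g_i <= 0): FAILS
Dual feasibility (all lambda_i >= 0): OK
Complementary slackness (lambda_i * g_i(x) = 0 for all i): OK

Verdict: the first failing condition is primal_feasibility -> primal.

primal


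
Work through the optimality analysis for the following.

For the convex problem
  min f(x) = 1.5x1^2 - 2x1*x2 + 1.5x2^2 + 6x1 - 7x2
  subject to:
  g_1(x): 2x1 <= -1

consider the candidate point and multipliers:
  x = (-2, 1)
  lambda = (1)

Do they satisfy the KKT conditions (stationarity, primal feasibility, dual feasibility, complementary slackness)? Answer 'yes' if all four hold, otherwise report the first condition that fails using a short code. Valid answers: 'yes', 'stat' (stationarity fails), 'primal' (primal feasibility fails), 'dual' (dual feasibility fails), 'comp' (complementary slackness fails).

Gradient of f: grad f(x) = Q x + c = (-2, 0)
Constraint values g_i(x) = a_i^T x - b_i:
  g_1((-2, 1)) = -3
Stationarity residual: grad f(x) + sum_i lambda_i a_i = (0, 0)
  -> stationarity OK
Primal feasibility (all g_i <= 0): OK
Dual feasibility (all lambda_i >= 0): OK
Complementary slackness (lambda_i * g_i(x) = 0 for all i): FAILS

Verdict: the first failing condition is complementary_slackness -> comp.

comp


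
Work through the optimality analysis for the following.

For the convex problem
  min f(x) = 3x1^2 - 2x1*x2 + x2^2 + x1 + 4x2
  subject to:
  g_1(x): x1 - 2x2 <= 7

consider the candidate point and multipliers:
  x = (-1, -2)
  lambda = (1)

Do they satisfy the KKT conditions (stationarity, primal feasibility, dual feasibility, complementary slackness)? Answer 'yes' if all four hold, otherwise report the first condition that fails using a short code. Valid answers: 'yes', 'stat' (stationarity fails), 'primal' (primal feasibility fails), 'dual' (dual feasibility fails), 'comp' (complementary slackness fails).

Gradient of f: grad f(x) = Q x + c = (-1, 2)
Constraint values g_i(x) = a_i^T x - b_i:
  g_1((-1, -2)) = -4
Stationarity residual: grad f(x) + sum_i lambda_i a_i = (0, 0)
  -> stationarity OK
Primal feasibility (all g_i <= 0): OK
Dual feasibility (all lambda_i >= 0): OK
Complementary slackness (lambda_i * g_i(x) = 0 for all i): FAILS

Verdict: the first failing condition is complementary_slackness -> comp.

comp


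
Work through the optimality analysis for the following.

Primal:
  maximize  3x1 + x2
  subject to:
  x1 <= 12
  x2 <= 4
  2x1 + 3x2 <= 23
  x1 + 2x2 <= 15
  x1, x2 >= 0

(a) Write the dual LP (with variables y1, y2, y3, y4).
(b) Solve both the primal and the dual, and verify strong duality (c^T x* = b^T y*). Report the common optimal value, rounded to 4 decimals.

The standard primal-dual pair for 'max c^T x s.t. A x <= b, x >= 0' is:
  Dual:  min b^T y  s.t.  A^T y >= c,  y >= 0.

So the dual LP is:
  minimize  12y1 + 4y2 + 23y3 + 15y4
  subject to:
    y1 + 2y3 + y4 >= 3
    y2 + 3y3 + 2y4 >= 1
    y1, y2, y3, y4 >= 0

Solving the primal: x* = (11.5, 0).
  primal value c^T x* = 34.5.
Solving the dual: y* = (0, 0, 1.5, 0).
  dual value b^T y* = 34.5.
Strong duality: c^T x* = b^T y*. Confirmed.

34.5


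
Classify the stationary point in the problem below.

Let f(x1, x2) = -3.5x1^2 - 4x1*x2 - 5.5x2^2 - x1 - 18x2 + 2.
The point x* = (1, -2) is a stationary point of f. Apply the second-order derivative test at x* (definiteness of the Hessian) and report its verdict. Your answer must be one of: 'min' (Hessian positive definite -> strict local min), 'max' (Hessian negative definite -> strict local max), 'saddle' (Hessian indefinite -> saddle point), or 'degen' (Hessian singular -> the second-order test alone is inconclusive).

Compute the Hessian H = grad^2 f:
  H = [[-7, -4], [-4, -11]]
Verify stationarity: grad f(x*) = H x* + g = (0, 0).
Eigenvalues of H: -13.4721, -4.5279.
Both eigenvalues < 0, so H is negative definite -> x* is a strict local max.

max


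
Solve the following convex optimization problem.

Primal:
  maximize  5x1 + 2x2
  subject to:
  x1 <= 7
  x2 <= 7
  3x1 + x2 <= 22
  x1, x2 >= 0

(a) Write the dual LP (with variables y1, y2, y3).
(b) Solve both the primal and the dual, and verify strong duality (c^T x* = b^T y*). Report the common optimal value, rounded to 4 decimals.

The standard primal-dual pair for 'max c^T x s.t. A x <= b, x >= 0' is:
  Dual:  min b^T y  s.t.  A^T y >= c,  y >= 0.

So the dual LP is:
  minimize  7y1 + 7y2 + 22y3
  subject to:
    y1 + 3y3 >= 5
    y2 + y3 >= 2
    y1, y2, y3 >= 0

Solving the primal: x* = (5, 7).
  primal value c^T x* = 39.
Solving the dual: y* = (0, 0.3333, 1.6667).
  dual value b^T y* = 39.
Strong duality: c^T x* = b^T y*. Confirmed.

39


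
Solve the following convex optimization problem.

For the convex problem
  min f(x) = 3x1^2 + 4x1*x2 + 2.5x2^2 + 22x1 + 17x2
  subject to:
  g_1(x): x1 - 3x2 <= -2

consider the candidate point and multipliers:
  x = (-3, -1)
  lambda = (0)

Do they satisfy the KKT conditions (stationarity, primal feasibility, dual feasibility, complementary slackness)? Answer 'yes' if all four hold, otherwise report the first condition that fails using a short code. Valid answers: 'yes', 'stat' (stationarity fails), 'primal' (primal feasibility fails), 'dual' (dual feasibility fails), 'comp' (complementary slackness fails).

Gradient of f: grad f(x) = Q x + c = (0, 0)
Constraint values g_i(x) = a_i^T x - b_i:
  g_1((-3, -1)) = 2
Stationarity residual: grad f(x) + sum_i lambda_i a_i = (0, 0)
  -> stationarity OK
Primal feasibility (all g_i <= 0): FAILS
Dual feasibility (all lambda_i >= 0): OK
Complementary slackness (lambda_i * g_i(x) = 0 for all i): OK

Verdict: the first failing condition is primal_feasibility -> primal.

primal


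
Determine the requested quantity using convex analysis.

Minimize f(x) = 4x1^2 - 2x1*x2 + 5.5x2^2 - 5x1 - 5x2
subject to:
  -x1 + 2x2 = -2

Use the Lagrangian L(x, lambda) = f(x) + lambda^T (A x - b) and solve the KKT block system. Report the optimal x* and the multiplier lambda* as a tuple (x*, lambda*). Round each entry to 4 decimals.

Form the Lagrangian:
  L(x, lambda) = (1/2) x^T Q x + c^T x + lambda^T (A x - b)
Stationarity (grad_x L = 0): Q x + c + A^T lambda = 0.
Primal feasibility: A x = b.

This gives the KKT block system:
  [ Q   A^T ] [ x     ]   [-c ]
  [ A    0  ] [ lambda ] = [ b ]

Solving the linear system:
  x*      = (1.2571, -0.3714)
  lambda* = (5.8)
  f(x*)   = 3.5857

x* = (1.2571, -0.3714), lambda* = (5.8)


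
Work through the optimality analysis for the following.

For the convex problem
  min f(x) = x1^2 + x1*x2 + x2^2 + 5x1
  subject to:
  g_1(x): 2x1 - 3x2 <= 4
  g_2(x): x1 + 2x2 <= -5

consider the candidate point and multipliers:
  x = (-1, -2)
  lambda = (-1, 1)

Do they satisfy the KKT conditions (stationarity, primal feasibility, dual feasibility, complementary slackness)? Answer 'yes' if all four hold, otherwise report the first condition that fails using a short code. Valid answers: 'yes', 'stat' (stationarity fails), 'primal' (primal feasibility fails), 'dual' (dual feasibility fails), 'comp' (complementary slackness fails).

Gradient of f: grad f(x) = Q x + c = (1, -5)
Constraint values g_i(x) = a_i^T x - b_i:
  g_1((-1, -2)) = 0
  g_2((-1, -2)) = 0
Stationarity residual: grad f(x) + sum_i lambda_i a_i = (0, 0)
  -> stationarity OK
Primal feasibility (all g_i <= 0): OK
Dual feasibility (all lambda_i >= 0): FAILS
Complementary slackness (lambda_i * g_i(x) = 0 for all i): OK

Verdict: the first failing condition is dual_feasibility -> dual.

dual


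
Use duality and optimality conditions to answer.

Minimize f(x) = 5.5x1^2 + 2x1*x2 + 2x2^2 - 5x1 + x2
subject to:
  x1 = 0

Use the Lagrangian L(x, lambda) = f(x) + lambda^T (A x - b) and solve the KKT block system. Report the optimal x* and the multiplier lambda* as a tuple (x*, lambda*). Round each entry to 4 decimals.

Form the Lagrangian:
  L(x, lambda) = (1/2) x^T Q x + c^T x + lambda^T (A x - b)
Stationarity (grad_x L = 0): Q x + c + A^T lambda = 0.
Primal feasibility: A x = b.

This gives the KKT block system:
  [ Q   A^T ] [ x     ]   [-c ]
  [ A    0  ] [ lambda ] = [ b ]

Solving the linear system:
  x*      = (0, -0.25)
  lambda* = (5.5)
  f(x*)   = -0.125

x* = (0, -0.25), lambda* = (5.5)


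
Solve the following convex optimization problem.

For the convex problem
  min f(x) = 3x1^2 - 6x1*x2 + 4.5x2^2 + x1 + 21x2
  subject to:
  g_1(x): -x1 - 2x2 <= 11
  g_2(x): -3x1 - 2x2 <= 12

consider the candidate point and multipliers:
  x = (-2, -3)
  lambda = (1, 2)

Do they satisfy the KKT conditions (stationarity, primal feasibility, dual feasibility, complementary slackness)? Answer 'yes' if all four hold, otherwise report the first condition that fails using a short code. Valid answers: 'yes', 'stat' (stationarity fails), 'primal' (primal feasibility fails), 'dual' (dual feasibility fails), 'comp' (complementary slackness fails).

Gradient of f: grad f(x) = Q x + c = (7, 6)
Constraint values g_i(x) = a_i^T x - b_i:
  g_1((-2, -3)) = -3
  g_2((-2, -3)) = 0
Stationarity residual: grad f(x) + sum_i lambda_i a_i = (0, 0)
  -> stationarity OK
Primal feasibility (all g_i <= 0): OK
Dual feasibility (all lambda_i >= 0): OK
Complementary slackness (lambda_i * g_i(x) = 0 for all i): FAILS

Verdict: the first failing condition is complementary_slackness -> comp.

comp


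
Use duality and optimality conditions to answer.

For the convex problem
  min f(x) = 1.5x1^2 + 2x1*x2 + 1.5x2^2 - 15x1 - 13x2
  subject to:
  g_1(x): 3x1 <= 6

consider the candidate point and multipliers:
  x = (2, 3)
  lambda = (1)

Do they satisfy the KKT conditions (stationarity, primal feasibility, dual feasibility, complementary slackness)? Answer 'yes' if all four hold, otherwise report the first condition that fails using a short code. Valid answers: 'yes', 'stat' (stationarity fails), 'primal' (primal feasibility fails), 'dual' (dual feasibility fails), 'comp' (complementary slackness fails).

Gradient of f: grad f(x) = Q x + c = (-3, 0)
Constraint values g_i(x) = a_i^T x - b_i:
  g_1((2, 3)) = 0
Stationarity residual: grad f(x) + sum_i lambda_i a_i = (0, 0)
  -> stationarity OK
Primal feasibility (all g_i <= 0): OK
Dual feasibility (all lambda_i >= 0): OK
Complementary slackness (lambda_i * g_i(x) = 0 for all i): OK

Verdict: yes, KKT holds.

yes


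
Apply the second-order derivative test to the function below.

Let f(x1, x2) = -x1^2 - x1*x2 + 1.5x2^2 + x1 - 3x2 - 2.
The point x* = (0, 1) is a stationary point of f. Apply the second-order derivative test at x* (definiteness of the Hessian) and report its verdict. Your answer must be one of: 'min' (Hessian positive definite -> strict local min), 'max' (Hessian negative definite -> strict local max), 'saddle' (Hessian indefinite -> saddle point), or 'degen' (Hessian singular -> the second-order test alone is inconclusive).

Compute the Hessian H = grad^2 f:
  H = [[-2, -1], [-1, 3]]
Verify stationarity: grad f(x*) = H x* + g = (0, 0).
Eigenvalues of H: -2.1926, 3.1926.
Eigenvalues have mixed signs, so H is indefinite -> x* is a saddle point.

saddle


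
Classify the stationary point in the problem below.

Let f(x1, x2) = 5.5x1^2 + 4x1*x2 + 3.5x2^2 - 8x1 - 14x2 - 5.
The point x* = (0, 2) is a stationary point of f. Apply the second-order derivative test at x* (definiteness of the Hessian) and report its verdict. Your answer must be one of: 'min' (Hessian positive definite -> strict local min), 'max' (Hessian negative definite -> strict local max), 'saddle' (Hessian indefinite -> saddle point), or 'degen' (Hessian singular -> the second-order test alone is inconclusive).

Compute the Hessian H = grad^2 f:
  H = [[11, 4], [4, 7]]
Verify stationarity: grad f(x*) = H x* + g = (0, 0).
Eigenvalues of H: 4.5279, 13.4721.
Both eigenvalues > 0, so H is positive definite -> x* is a strict local min.

min


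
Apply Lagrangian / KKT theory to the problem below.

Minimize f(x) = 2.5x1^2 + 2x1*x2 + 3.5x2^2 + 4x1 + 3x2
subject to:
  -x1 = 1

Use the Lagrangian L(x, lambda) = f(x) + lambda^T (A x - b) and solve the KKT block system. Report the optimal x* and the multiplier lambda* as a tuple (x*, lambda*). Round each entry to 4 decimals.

Form the Lagrangian:
  L(x, lambda) = (1/2) x^T Q x + c^T x + lambda^T (A x - b)
Stationarity (grad_x L = 0): Q x + c + A^T lambda = 0.
Primal feasibility: A x = b.

This gives the KKT block system:
  [ Q   A^T ] [ x     ]   [-c ]
  [ A    0  ] [ lambda ] = [ b ]

Solving the linear system:
  x*      = (-1, -0.1429)
  lambda* = (-1.2857)
  f(x*)   = -1.5714

x* = (-1, -0.1429), lambda* = (-1.2857)


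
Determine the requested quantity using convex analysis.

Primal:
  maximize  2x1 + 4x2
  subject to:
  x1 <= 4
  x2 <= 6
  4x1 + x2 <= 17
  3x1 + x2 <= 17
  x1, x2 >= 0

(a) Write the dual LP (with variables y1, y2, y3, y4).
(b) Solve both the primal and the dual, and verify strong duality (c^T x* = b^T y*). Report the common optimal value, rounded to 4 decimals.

The standard primal-dual pair for 'max c^T x s.t. A x <= b, x >= 0' is:
  Dual:  min b^T y  s.t.  A^T y >= c,  y >= 0.

So the dual LP is:
  minimize  4y1 + 6y2 + 17y3 + 17y4
  subject to:
    y1 + 4y3 + 3y4 >= 2
    y2 + y3 + y4 >= 4
    y1, y2, y3, y4 >= 0

Solving the primal: x* = (2.75, 6).
  primal value c^T x* = 29.5.
Solving the dual: y* = (0, 3.5, 0.5, 0).
  dual value b^T y* = 29.5.
Strong duality: c^T x* = b^T y*. Confirmed.

29.5


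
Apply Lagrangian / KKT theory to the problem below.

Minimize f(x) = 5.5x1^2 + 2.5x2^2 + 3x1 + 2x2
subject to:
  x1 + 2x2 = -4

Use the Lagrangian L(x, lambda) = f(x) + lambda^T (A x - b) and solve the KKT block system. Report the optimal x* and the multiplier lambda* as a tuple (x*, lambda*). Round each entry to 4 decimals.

Form the Lagrangian:
  L(x, lambda) = (1/2) x^T Q x + c^T x + lambda^T (A x - b)
Stationarity (grad_x L = 0): Q x + c + A^T lambda = 0.
Primal feasibility: A x = b.

This gives the KKT block system:
  [ Q   A^T ] [ x     ]   [-c ]
  [ A    0  ] [ lambda ] = [ b ]

Solving the linear system:
  x*      = (-0.5714, -1.7143)
  lambda* = (3.2857)
  f(x*)   = 4

x* = (-0.5714, -1.7143), lambda* = (3.2857)


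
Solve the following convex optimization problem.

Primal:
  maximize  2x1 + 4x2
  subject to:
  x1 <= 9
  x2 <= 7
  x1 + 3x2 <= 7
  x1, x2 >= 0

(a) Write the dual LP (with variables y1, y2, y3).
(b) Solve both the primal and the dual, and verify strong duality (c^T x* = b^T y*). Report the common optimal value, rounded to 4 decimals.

The standard primal-dual pair for 'max c^T x s.t. A x <= b, x >= 0' is:
  Dual:  min b^T y  s.t.  A^T y >= c,  y >= 0.

So the dual LP is:
  minimize  9y1 + 7y2 + 7y3
  subject to:
    y1 + y3 >= 2
    y2 + 3y3 >= 4
    y1, y2, y3 >= 0

Solving the primal: x* = (7, 0).
  primal value c^T x* = 14.
Solving the dual: y* = (0, 0, 2).
  dual value b^T y* = 14.
Strong duality: c^T x* = b^T y*. Confirmed.

14


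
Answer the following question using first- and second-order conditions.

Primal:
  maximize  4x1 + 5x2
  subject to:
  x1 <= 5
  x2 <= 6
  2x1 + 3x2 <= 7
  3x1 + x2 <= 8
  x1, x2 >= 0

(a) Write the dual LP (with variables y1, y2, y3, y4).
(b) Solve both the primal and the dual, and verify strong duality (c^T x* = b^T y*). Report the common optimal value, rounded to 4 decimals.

The standard primal-dual pair for 'max c^T x s.t. A x <= b, x >= 0' is:
  Dual:  min b^T y  s.t.  A^T y >= c,  y >= 0.

So the dual LP is:
  minimize  5y1 + 6y2 + 7y3 + 8y4
  subject to:
    y1 + 2y3 + 3y4 >= 4
    y2 + 3y3 + y4 >= 5
    y1, y2, y3, y4 >= 0

Solving the primal: x* = (2.4286, 0.7143).
  primal value c^T x* = 13.2857.
Solving the dual: y* = (0, 0, 1.5714, 0.2857).
  dual value b^T y* = 13.2857.
Strong duality: c^T x* = b^T y*. Confirmed.

13.2857


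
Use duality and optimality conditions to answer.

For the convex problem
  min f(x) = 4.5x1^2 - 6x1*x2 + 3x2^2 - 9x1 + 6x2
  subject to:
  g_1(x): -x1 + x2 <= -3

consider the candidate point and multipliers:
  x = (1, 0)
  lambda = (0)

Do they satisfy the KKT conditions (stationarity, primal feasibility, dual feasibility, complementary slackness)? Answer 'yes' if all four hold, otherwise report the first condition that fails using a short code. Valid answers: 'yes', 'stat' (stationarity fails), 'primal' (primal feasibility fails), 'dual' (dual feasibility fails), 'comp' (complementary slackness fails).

Gradient of f: grad f(x) = Q x + c = (0, 0)
Constraint values g_i(x) = a_i^T x - b_i:
  g_1((1, 0)) = 2
Stationarity residual: grad f(x) + sum_i lambda_i a_i = (0, 0)
  -> stationarity OK
Primal feasibility (all g_i <= 0): FAILS
Dual feasibility (all lambda_i >= 0): OK
Complementary slackness (lambda_i * g_i(x) = 0 for all i): OK

Verdict: the first failing condition is primal_feasibility -> primal.

primal


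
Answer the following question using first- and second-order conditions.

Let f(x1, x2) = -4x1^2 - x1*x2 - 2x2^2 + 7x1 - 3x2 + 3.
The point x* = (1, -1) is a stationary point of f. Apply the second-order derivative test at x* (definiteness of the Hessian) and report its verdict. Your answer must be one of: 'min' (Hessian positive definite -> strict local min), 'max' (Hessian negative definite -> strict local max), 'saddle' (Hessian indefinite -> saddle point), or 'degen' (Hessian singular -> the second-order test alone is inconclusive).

Compute the Hessian H = grad^2 f:
  H = [[-8, -1], [-1, -4]]
Verify stationarity: grad f(x*) = H x* + g = (0, 0).
Eigenvalues of H: -8.2361, -3.7639.
Both eigenvalues < 0, so H is negative definite -> x* is a strict local max.

max


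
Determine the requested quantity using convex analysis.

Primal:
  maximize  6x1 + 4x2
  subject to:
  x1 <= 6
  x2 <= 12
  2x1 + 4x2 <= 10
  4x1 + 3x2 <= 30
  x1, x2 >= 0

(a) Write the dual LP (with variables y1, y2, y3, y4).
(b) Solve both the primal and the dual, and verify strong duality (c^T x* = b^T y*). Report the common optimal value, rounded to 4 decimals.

The standard primal-dual pair for 'max c^T x s.t. A x <= b, x >= 0' is:
  Dual:  min b^T y  s.t.  A^T y >= c,  y >= 0.

So the dual LP is:
  minimize  6y1 + 12y2 + 10y3 + 30y4
  subject to:
    y1 + 2y3 + 4y4 >= 6
    y2 + 4y3 + 3y4 >= 4
    y1, y2, y3, y4 >= 0

Solving the primal: x* = (5, 0).
  primal value c^T x* = 30.
Solving the dual: y* = (0, 0, 3, 0).
  dual value b^T y* = 30.
Strong duality: c^T x* = b^T y*. Confirmed.

30


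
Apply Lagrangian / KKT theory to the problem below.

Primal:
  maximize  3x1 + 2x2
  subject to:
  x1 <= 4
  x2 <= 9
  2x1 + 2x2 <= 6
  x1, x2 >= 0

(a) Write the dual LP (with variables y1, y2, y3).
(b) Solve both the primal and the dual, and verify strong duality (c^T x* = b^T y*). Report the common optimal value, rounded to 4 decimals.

The standard primal-dual pair for 'max c^T x s.t. A x <= b, x >= 0' is:
  Dual:  min b^T y  s.t.  A^T y >= c,  y >= 0.

So the dual LP is:
  minimize  4y1 + 9y2 + 6y3
  subject to:
    y1 + 2y3 >= 3
    y2 + 2y3 >= 2
    y1, y2, y3 >= 0

Solving the primal: x* = (3, 0).
  primal value c^T x* = 9.
Solving the dual: y* = (0, 0, 1.5).
  dual value b^T y* = 9.
Strong duality: c^T x* = b^T y*. Confirmed.

9


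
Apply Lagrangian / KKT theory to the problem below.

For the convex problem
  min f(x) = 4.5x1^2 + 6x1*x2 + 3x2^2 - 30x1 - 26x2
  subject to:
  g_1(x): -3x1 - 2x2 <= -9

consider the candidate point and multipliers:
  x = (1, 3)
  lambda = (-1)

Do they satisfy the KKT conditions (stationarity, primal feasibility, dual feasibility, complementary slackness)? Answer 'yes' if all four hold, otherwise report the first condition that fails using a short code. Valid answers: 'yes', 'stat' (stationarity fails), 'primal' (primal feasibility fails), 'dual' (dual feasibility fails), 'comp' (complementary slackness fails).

Gradient of f: grad f(x) = Q x + c = (-3, -2)
Constraint values g_i(x) = a_i^T x - b_i:
  g_1((1, 3)) = 0
Stationarity residual: grad f(x) + sum_i lambda_i a_i = (0, 0)
  -> stationarity OK
Primal feasibility (all g_i <= 0): OK
Dual feasibility (all lambda_i >= 0): FAILS
Complementary slackness (lambda_i * g_i(x) = 0 for all i): OK

Verdict: the first failing condition is dual_feasibility -> dual.

dual


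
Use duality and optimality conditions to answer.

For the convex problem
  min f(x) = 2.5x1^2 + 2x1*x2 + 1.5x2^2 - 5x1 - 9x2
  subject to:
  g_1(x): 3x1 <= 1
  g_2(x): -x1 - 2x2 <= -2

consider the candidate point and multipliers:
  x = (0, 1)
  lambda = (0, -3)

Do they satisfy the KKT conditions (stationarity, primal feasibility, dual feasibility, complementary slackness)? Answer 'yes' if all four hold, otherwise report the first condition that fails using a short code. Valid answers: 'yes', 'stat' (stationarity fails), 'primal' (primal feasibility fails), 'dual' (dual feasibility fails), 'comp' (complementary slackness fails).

Gradient of f: grad f(x) = Q x + c = (-3, -6)
Constraint values g_i(x) = a_i^T x - b_i:
  g_1((0, 1)) = -1
  g_2((0, 1)) = 0
Stationarity residual: grad f(x) + sum_i lambda_i a_i = (0, 0)
  -> stationarity OK
Primal feasibility (all g_i <= 0): OK
Dual feasibility (all lambda_i >= 0): FAILS
Complementary slackness (lambda_i * g_i(x) = 0 for all i): OK

Verdict: the first failing condition is dual_feasibility -> dual.

dual


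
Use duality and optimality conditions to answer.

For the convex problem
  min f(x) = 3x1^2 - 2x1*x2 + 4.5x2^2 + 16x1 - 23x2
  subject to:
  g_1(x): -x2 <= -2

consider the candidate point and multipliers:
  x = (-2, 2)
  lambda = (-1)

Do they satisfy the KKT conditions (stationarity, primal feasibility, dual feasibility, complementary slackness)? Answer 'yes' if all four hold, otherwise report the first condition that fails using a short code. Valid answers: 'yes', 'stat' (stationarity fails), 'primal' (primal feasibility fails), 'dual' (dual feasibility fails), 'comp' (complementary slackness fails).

Gradient of f: grad f(x) = Q x + c = (0, -1)
Constraint values g_i(x) = a_i^T x - b_i:
  g_1((-2, 2)) = 0
Stationarity residual: grad f(x) + sum_i lambda_i a_i = (0, 0)
  -> stationarity OK
Primal feasibility (all g_i <= 0): OK
Dual feasibility (all lambda_i >= 0): FAILS
Complementary slackness (lambda_i * g_i(x) = 0 for all i): OK

Verdict: the first failing condition is dual_feasibility -> dual.

dual


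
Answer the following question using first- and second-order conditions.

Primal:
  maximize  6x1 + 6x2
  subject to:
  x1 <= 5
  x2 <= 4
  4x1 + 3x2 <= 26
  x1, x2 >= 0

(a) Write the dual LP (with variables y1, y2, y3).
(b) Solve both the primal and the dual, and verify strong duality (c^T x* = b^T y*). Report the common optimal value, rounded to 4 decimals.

The standard primal-dual pair for 'max c^T x s.t. A x <= b, x >= 0' is:
  Dual:  min b^T y  s.t.  A^T y >= c,  y >= 0.

So the dual LP is:
  minimize  5y1 + 4y2 + 26y3
  subject to:
    y1 + 4y3 >= 6
    y2 + 3y3 >= 6
    y1, y2, y3 >= 0

Solving the primal: x* = (3.5, 4).
  primal value c^T x* = 45.
Solving the dual: y* = (0, 1.5, 1.5).
  dual value b^T y* = 45.
Strong duality: c^T x* = b^T y*. Confirmed.

45


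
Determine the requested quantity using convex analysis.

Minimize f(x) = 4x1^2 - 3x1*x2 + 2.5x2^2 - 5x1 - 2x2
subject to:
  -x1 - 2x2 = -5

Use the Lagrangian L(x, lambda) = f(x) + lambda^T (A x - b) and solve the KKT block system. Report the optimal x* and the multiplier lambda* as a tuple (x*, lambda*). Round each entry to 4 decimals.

Form the Lagrangian:
  L(x, lambda) = (1/2) x^T Q x + c^T x + lambda^T (A x - b)
Stationarity (grad_x L = 0): Q x + c + A^T lambda = 0.
Primal feasibility: A x = b.

This gives the KKT block system:
  [ Q   A^T ] [ x     ]   [-c ]
  [ A    0  ] [ lambda ] = [ b ]

Solving the linear system:
  x*      = (1.449, 1.7755)
  lambda* = (1.2653)
  f(x*)   = -2.2347

x* = (1.449, 1.7755), lambda* = (1.2653)


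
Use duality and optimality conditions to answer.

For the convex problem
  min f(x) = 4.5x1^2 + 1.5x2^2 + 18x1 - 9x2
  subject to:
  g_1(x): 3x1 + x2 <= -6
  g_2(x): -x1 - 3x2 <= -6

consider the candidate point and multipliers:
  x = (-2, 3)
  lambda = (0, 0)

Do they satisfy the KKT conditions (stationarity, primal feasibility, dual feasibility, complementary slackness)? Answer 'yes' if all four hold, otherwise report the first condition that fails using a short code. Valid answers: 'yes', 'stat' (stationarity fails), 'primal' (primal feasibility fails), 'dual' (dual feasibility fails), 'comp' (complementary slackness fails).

Gradient of f: grad f(x) = Q x + c = (0, 0)
Constraint values g_i(x) = a_i^T x - b_i:
  g_1((-2, 3)) = 3
  g_2((-2, 3)) = -1
Stationarity residual: grad f(x) + sum_i lambda_i a_i = (0, 0)
  -> stationarity OK
Primal feasibility (all g_i <= 0): FAILS
Dual feasibility (all lambda_i >= 0): OK
Complementary slackness (lambda_i * g_i(x) = 0 for all i): OK

Verdict: the first failing condition is primal_feasibility -> primal.

primal


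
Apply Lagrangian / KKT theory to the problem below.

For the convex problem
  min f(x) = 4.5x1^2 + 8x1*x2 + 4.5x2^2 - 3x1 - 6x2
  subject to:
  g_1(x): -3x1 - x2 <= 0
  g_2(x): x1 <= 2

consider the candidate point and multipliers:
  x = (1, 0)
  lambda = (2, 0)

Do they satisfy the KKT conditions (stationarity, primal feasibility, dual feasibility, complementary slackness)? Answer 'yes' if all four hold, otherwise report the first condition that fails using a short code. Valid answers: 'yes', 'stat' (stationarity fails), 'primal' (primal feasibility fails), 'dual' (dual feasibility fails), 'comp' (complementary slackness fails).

Gradient of f: grad f(x) = Q x + c = (6, 2)
Constraint values g_i(x) = a_i^T x - b_i:
  g_1((1, 0)) = -3
  g_2((1, 0)) = -1
Stationarity residual: grad f(x) + sum_i lambda_i a_i = (0, 0)
  -> stationarity OK
Primal feasibility (all g_i <= 0): OK
Dual feasibility (all lambda_i >= 0): OK
Complementary slackness (lambda_i * g_i(x) = 0 for all i): FAILS

Verdict: the first failing condition is complementary_slackness -> comp.

comp


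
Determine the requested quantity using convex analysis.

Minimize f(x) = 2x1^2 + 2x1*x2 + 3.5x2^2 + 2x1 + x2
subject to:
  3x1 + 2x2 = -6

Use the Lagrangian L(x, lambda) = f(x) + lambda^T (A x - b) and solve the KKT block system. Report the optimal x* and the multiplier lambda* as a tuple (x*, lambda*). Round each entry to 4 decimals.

Form the Lagrangian:
  L(x, lambda) = (1/2) x^T Q x + c^T x + lambda^T (A x - b)
Stationarity (grad_x L = 0): Q x + c + A^T lambda = 0.
Primal feasibility: A x = b.

This gives the KKT block system:
  [ Q   A^T ] [ x     ]   [-c ]
  [ A    0  ] [ lambda ] = [ b ]

Solving the linear system:
  x*      = (-1.8909, -0.1636)
  lambda* = (1.9636)
  f(x*)   = 3.9182

x* = (-1.8909, -0.1636), lambda* = (1.9636)
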